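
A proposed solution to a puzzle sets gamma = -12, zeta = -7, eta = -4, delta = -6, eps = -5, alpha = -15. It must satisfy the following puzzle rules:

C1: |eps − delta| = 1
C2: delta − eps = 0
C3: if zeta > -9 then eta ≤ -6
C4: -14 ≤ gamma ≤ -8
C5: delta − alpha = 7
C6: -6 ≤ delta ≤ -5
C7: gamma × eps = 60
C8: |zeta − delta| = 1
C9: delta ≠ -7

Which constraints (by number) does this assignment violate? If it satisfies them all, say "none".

C1: |-5 − (-6)| = 1 — satisfied.
C2: delta − eps = -6 − (-5) = -1, not 0 — violated.
C3: zeta = -7 > -9, so we need eta ≤ -6; but eta = -4 > -6 — violated.
C4: gamma = -12 lies in [-14, -8] — satisfied.
C5: delta − alpha = -6 − (-15) = 9, not 7 — violated.
C6: delta = -6 lies in [-6, -5] — satisfied.
C7: gamma × eps = -12 × (-5) = 60 — satisfied.
C8: |-7 − (-6)| = 1 — satisfied.
C9: delta = -6, and -6 ≠ -7 — satisfied.

No — constraints 2, 3, and 5 are not satisfied.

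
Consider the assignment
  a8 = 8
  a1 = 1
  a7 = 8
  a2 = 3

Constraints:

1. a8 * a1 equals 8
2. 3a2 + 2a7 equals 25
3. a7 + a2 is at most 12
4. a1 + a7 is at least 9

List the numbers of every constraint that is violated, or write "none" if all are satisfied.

1. a8 * a1 = 8 * 1 = 8  OK
2. 3a2 + 2a7 = 3(3) + 2(8) = 25  OK
3. a7 + a2 = 8 + 3 = 11; 11 ≤ 12  OK
4. a1 + a7 = 1 + 8 = 9; 9 ≥ 9  OK

No violations.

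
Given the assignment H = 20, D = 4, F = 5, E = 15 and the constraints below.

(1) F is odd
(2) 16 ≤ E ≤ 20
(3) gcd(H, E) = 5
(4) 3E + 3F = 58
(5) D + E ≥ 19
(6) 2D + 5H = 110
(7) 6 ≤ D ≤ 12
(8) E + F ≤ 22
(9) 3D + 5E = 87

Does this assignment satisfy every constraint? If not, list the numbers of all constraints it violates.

(1) F = 5 is odd — holds.
(2) E = 15 is outside [16, 20] — does not hold.
(3) gcd(20, 15) = 5 — holds.
(4) 3E + 3F = 3(15) + 3(5) = 60, not 58 — does not hold.
(5) D + E = 4 + 15 = 19; 19 ≥ 19 — holds.
(6) 2D + 5H = 2(4) + 5(20) = 108, not 110 — does not hold.
(7) D = 4 is outside [6, 12] — does not hold.
(8) E + F = 15 + 5 = 20; 20 ≤ 22 — holds.
(9) 3D + 5E = 3(4) + 5(15) = 87 — holds.

The assignment fails constraints 2, 4, 6, and 7.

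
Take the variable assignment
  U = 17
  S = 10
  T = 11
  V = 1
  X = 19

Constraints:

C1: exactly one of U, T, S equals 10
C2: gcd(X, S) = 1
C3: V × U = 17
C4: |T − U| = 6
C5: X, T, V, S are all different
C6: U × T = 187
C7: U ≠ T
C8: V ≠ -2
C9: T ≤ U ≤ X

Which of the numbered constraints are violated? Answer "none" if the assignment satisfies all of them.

Yes — all constraints hold.

C1: U=17, T=11, S=10; 1 of them equals 10 — holds.
C2: gcd(19, 10) = 1 — holds.
C3: V × U = 1 × 17 = 17 — holds.
C4: |11 − 17| = 6 — holds.
C5: values 19, 11, 1, 10 are pairwise distinct — holds.
C6: U × T = 17 × 11 = 187 — holds.
C7: U = 17, T = 11; distinct — holds.
C8: V = 1, and 1 ≠ -2 — holds.
C9: values 11 ≤ 17 ≤ 19 — holds.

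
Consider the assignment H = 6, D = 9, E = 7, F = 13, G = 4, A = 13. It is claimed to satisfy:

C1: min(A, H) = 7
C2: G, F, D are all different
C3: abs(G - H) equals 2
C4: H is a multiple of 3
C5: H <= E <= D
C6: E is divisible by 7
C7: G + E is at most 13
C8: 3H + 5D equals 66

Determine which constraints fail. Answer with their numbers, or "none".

C1: min(13, 6) = 6, not 7 — violated.
C2: values 4, 13, 9 are pairwise distinct — satisfied.
C3: abs(4 - 6) = 2 — satisfied.
C4: 6 / 3 = 2, so 3 divides 6 — satisfied.
C5: values 6 <= 7 <= 9 — satisfied.
C6: 7 / 7 = 1, so 7 divides 7 — satisfied.
C7: G + E = 4 + 7 = 11; 11 ≤ 13 — satisfied.
C8: 3H + 5D = 3(6) + 5(9) = 63, not 66 — violated.

The assignment fails constraints 1 and 8.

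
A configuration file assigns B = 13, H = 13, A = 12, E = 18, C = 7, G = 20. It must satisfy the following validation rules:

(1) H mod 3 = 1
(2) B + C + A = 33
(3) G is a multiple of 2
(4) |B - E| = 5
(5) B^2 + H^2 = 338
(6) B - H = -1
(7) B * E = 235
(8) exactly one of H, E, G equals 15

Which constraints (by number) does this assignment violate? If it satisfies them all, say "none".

Constraints 2, 6, 7, and 8 are violated.

(1) 13 mod 3 = 1  holds
(2) B + C + A = 13 + 7 + 12 = 32, not 33  fails
(3) 20 / 2 = 10, so 2 divides 20  holds
(4) |13 - 18| = 5  holds
(5) B^2 + H^2 = 13^2 + 13^2 = 169 + 169 = 338  holds
(6) B - H = 13 - 13 = 0, not -1  fails
(7) B * E = 13 * 18 = 234, not 235  fails
(8) H=13, E=18, G=20; 0 of them equal 15, not exactly one  fails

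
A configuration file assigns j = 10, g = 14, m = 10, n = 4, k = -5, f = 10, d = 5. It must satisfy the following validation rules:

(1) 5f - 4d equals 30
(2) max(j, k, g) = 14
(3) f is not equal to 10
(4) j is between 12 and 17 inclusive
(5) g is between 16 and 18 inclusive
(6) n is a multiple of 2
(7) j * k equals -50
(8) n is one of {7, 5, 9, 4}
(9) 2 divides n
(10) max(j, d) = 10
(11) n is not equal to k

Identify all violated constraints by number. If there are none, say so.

(1) 5f - 4d = 5(10) - 4(5) = 30  true
(2) max(10, -5, 14) = 14  true
(3) f = 10, but 10 is required to differ  false
(4) j = 10 is outside [12, 17]  false
(5) g = 14 is outside [16, 18]  false
(6) 4 / 2 = 2, so 2 divides 4  true
(7) j * k = 10 * (-5) = -50  true
(8) n = 4 is in {7, 5, 9, 4}  true
(9) 4 / 2 = 2, so 2 divides 4  true
(10) max(10, 5) = 10  true
(11) n = 4, k = -5; distinct  true

No — constraints 3, 4, and 5 are not satisfied.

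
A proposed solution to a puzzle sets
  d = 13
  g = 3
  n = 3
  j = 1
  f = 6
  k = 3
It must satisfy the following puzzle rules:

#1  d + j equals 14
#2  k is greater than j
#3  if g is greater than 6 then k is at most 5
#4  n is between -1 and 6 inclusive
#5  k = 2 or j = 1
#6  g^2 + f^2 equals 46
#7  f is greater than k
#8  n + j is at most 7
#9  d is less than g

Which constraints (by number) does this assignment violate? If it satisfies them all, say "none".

#1 d + j = 13 + 1 = 14 — holds.
#2 k = 3, j = 1; 3 > 1 — holds.
#3 g = 3, not > 6; antecedent false, conditional vacuously true — holds.
#4 n = 3 lies in [-1, 6] — holds.
#5 k = 3 ≠ 2, but j = 1 = 1 (second disjunct) — holds.
#6 g^2 + f^2 = 3^2 + 6^2 = 9 + 36 = 45, not 46 — fails.
#7 f = 6, k = 3; 6 > 3 — holds.
#8 n + j = 3 + 1 = 4; 4 ≤ 7 — holds.
#9 d = 13, g = 3; 13 ≥ 3 (want <) — fails.

No — constraints 6 and 9 are not satisfied.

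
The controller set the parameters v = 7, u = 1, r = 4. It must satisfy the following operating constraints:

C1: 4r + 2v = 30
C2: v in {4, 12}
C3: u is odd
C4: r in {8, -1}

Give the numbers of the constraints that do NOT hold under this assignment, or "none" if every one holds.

C1: 4r + 2v = 4(4) + 2(7) = 30 — OK.
C2: v = 7 is not in {4, 12} — violated.
C3: u = 1 is odd — OK.
C4: r = 4 is not in {8, -1} — violated.

No — constraints 2 and 4 are not satisfied.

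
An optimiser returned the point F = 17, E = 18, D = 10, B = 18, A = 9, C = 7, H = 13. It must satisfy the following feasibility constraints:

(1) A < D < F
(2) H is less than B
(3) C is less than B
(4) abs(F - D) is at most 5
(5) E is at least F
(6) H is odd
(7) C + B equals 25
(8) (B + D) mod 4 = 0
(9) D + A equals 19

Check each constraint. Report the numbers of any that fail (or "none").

The assignment fails constraint 4.

(1) values 9 < 10 < 17  holds
(2) H = 13, B = 18; 13 < 18  holds
(3) C = 7, B = 18; 7 < 18  holds
(4) abs(17 - 10) = 7; 7 > 5, exceeds bound 5  fails
(5) E = 18, F = 17; 18 ≥ 17  holds
(6) H = 13 is odd  holds
(7) C + B = 7 + 18 = 25  holds
(8) B + D = 28; 28 mod 4 = 0  holds
(9) D + A = 10 + 9 = 19  holds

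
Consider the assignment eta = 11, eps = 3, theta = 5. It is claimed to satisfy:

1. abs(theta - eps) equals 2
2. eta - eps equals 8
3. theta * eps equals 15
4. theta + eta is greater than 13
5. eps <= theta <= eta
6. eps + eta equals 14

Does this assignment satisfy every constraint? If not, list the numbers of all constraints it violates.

The assignment satisfies every constraint.

1. abs(5 - 3) = 2 — holds.
2. eta - eps = 11 - 3 = 8 — holds.
3. theta * eps = 5 * 3 = 15 — holds.
4. theta + eta = 5 + 11 = 16; 16 > 13 — holds.
5. values 3 <= 5 <= 11 — holds.
6. eps + eta = 3 + 11 = 14 — holds.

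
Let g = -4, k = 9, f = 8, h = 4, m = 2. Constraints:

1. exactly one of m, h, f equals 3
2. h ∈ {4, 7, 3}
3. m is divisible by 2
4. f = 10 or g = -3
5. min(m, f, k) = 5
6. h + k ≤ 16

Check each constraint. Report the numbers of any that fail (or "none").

1. m=2, h=4, f=8; 0 of them equal 3, not exactly one — violated.
2. h = 4 is in {4, 7, 3} — satisfied.
3. 2 / 2 = 1, so 2 divides 2 — satisfied.
4. f = 8 ≠ 10 and g = -4 ≠ -3; both disjuncts false — violated.
5. min(2, 8, 9) = 2, not 5 — violated.
6. h + k = 4 + 9 = 13; 13 ≤ 16 — satisfied.

Constraints 1, 4, and 5 are violated.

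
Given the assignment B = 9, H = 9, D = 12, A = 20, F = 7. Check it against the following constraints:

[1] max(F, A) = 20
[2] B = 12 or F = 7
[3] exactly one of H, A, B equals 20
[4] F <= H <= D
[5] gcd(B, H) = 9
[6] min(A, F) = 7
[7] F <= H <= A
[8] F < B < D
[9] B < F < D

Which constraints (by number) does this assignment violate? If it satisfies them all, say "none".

[1] max(7, 20) = 20 — OK.
[2] B = 9 ≠ 12, but F = 7 = 7 (second disjunct) — OK.
[3] H=9, A=20, B=9; 1 of them equals 20 — OK.
[4] values 7 <= 9 <= 12 — OK.
[5] gcd(9, 9) = 9 — OK.
[6] min(20, 7) = 7 — OK.
[7] values 7 <= 9 <= 20 — OK.
[8] values 7 < 9 < 12 — OK.
[9] values 9, 7, 12; B = 9 is not < F = 7 — violated.

The assignment fails constraint 9.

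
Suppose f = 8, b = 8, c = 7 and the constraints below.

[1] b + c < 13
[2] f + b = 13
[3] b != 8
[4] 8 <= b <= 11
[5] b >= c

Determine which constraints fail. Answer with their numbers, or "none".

[1] b + c = 8 + 7 = 15; 15 ≥ 13, bound 13 not met — violated.
[2] f + b = 8 + 8 = 16, not 13 — violated.
[3] b = 8, but 8 is required to differ — violated.
[4] b = 8 lies in [8, 11] — OK.
[5] b = 8, c = 7; 8 ≥ 7 — OK.

Constraints 1, 2, and 3 are violated.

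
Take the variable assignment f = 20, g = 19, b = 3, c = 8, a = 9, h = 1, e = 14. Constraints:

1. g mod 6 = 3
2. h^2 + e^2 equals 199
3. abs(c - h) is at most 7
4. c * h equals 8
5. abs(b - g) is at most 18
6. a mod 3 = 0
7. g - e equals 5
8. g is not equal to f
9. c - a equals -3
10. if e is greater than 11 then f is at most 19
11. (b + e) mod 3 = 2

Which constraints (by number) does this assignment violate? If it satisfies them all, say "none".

1. 19 mod 6 = 1, not 3 — violated.
2. h^2 + e^2 = 1^2 + 14^2 = 1 + 196 = 197, not 199 — violated.
3. abs(8 - 1) = 7; 7 ≤ 7 — satisfied.
4. c * h = 8 * 1 = 8 — satisfied.
5. abs(3 - 19) = 16; 16 ≤ 18 — satisfied.
6. 9 mod 3 = 0 — satisfied.
7. g - e = 19 - 14 = 5 — satisfied.
8. g = 19, f = 20; distinct — satisfied.
9. c - a = 8 - 9 = -1, not -3 — violated.
10. e = 14 > 11, so we need f ≤ 19; but f = 20 > 19 — violated.
11. b + e = 17; 17 mod 3 = 2 — satisfied.

No — constraints 1, 2, 9, and 10 are not satisfied.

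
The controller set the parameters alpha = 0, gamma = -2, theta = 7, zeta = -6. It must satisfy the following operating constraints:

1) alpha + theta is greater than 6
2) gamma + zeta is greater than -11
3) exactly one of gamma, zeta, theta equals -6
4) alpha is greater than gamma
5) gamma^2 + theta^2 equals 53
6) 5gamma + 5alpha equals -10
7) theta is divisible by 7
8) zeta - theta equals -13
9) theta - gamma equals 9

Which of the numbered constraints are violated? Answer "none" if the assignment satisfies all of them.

1) alpha + theta = 0 + 7 = 7; 7 > 6 — holds.
2) gamma + zeta = -2 + (-6) = -8; -8 > -11 — holds.
3) gamma=-2, zeta=-6, theta=7; 1 of them equals -6 — holds.
4) alpha = 0, gamma = -2; 0 > -2 — holds.
5) gamma^2 + theta^2 = (-2)^2 + 7^2 = 4 + 49 = 53 — holds.
6) 5gamma + 5alpha = 5(-2) + 5(0) = -10 — holds.
7) 7 / 7 = 1, so 7 divides 7 — holds.
8) zeta - theta = -6 - 7 = -13 — holds.
9) theta - gamma = 7 - (-2) = 9 — holds.

The assignment satisfies every constraint.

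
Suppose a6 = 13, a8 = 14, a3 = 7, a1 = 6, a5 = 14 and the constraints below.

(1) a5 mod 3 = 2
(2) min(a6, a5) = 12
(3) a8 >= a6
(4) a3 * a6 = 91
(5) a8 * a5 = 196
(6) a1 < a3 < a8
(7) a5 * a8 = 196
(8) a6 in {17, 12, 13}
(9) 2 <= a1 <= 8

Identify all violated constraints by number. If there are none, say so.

(1) 14 mod 3 = 2 — satisfied.
(2) min(13, 14) = 13, not 12 — violated.
(3) a8 = 14, a6 = 13; 14 ≥ 13 — satisfied.
(4) a3 * a6 = 7 * 13 = 91 — satisfied.
(5) a8 * a5 = 14 * 14 = 196 — satisfied.
(6) values 6 < 7 < 14 — satisfied.
(7) a5 * a8 = 14 * 14 = 196 — satisfied.
(8) a6 = 13 is in {17, 12, 13} — satisfied.
(9) a1 = 6 lies in [2, 8] — satisfied.

Violated: 2.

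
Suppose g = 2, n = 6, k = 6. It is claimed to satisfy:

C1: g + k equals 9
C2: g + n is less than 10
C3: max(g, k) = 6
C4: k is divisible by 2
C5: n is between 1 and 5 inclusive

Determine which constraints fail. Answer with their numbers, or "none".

C1: g + k = 2 + 6 = 8, not 9  false
C2: g + n = 2 + 6 = 8; 8 < 10  true
C3: max(2, 6) = 6  true
C4: 6 / 2 = 3, so 2 divides 6  true
C5: n = 6 is outside [1, 5]  false

Constraints 1 and 5 are violated.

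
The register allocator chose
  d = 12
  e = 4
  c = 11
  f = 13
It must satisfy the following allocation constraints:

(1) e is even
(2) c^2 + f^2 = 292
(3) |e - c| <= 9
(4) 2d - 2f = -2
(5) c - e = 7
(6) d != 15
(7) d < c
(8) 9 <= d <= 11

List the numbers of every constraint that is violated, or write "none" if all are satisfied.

Constraints 2, 7, and 8 are violated.

(1) e = 4 is even — holds.
(2) c^2 + f^2 = 11^2 + 13^2 = 121 + 169 = 290, not 292 — does not hold.
(3) |4 - 11| = 7; 7 ≤ 9 — holds.
(4) 2d - 2f = 2(12) - 2(13) = -2 — holds.
(5) c - e = 11 - 4 = 7 — holds.
(6) d = 12, and 12 ≠ 15 — holds.
(7) d = 12, c = 11; 12 ≥ 11 (want <) — does not hold.
(8) d = 12 is outside [9, 11] — does not hold.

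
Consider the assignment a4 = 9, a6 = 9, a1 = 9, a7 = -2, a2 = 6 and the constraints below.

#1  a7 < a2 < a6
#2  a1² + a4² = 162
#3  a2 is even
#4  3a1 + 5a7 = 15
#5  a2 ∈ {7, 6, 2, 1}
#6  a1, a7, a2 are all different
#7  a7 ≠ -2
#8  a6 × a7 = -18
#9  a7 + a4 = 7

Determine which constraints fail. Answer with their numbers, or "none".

#1 values -2 < 6 < 9  true
#2 a1² + a4² = 9² + 9² = 81 + 81 = 162  true
#3 a2 = 6 is even  true
#4 3a1 + 5a7 = 3(9) + 5(-2) = 17, not 15  false
#5 a2 = 6 is in {7, 6, 2, 1}  true
#6 values 9, -2, 6 are pairwise distinct  true
#7 a7 = -2, but -2 is required to differ  false
#8 a6 × a7 = 9 × (-2) = -18  true
#9 a7 + a4 = -2 + 9 = 7  true

Constraints 4, 7 are violated.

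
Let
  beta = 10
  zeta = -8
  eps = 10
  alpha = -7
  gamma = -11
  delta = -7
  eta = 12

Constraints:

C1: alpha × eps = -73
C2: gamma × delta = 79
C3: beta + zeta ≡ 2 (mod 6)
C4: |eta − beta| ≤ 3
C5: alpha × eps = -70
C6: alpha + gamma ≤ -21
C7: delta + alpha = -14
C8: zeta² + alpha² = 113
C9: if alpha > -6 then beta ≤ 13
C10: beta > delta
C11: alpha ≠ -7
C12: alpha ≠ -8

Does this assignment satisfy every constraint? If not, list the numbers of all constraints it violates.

C1: alpha × eps = -7 × 10 = -70, not -73  no
C2: gamma × delta = -11 × (-7) = 77, not 79  no
C3: beta + zeta = 2; 2 mod 6 = 2  yes
C4: |12 − 10| = 2; 2 ≤ 3  yes
C5: alpha × eps = -7 × 10 = -70  yes
C6: alpha + gamma = -7 + (-11) = -18; -18 > -21, bound -21 not met  no
C7: delta + alpha = -7 + (-7) = -14  yes
C8: zeta² + alpha² = (-8)² + (-7)² = 64 + 49 = 113  yes
C9: alpha = -7, not > -6; antecedent false, conditional vacuously true  yes
C10: beta = 10, delta = -7; 10 > -7  yes
C11: alpha = -7, but -7 is required to differ  no
C12: alpha = -7, and -7 ≠ -8  yes

The assignment fails constraints 1, 2, 6, and 11.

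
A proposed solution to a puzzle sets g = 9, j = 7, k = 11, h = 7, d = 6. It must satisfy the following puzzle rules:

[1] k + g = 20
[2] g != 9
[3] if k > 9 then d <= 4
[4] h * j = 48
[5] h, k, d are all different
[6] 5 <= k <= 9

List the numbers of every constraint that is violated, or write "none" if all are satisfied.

[1] k + g = 11 + 9 = 20 — satisfied.
[2] g = 9, but 9 is required to differ — violated.
[3] k = 11 > 9, so we need d ≤ 4; but d = 6 > 4 — violated.
[4] h * j = 7 * 7 = 49, not 48 — violated.
[5] values 7, 11, 6 are pairwise distinct — satisfied.
[6] k = 11 is outside [5, 9] — violated.

Constraints 2, 3, 4, 6 are violated.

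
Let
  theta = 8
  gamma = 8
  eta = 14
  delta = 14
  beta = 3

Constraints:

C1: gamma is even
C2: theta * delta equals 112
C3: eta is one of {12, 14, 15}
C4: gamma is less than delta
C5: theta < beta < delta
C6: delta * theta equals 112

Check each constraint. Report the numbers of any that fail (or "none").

The assignment fails constraint 5.

C1: gamma = 8 is even — OK.
C2: theta * delta = 8 * 14 = 112 — OK.
C3: eta = 14 is in {12, 14, 15} — OK.
C4: gamma = 8, delta = 14; 8 < 14 — OK.
C5: values 8, 3, 14; theta = 8 is not < beta = 3 — violated.
C6: delta * theta = 14 * 8 = 112 — OK.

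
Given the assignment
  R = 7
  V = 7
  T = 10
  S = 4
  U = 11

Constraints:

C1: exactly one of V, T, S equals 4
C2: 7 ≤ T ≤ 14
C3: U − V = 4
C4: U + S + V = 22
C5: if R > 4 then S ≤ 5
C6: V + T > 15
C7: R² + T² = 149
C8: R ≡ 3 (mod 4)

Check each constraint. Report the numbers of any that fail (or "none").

All constraints are satisfied.

C1: V=7, T=10, S=4; 1 of them equals 4 — holds.
C2: T = 10 lies in [7, 14] — holds.
C3: U − V = 11 − 7 = 4 — holds.
C4: U + S + V = 11 + 4 + 7 = 22 — holds.
C5: R = 7 > 4, so we need S ≤ 5; S = 4 ≤ 5 — holds.
C6: V + T = 7 + 10 = 17; 17 > 15 — holds.
C7: R² + T² = 7² + 10² = 49 + 100 = 149 — holds.
C8: 7 mod 4 = 3 — holds.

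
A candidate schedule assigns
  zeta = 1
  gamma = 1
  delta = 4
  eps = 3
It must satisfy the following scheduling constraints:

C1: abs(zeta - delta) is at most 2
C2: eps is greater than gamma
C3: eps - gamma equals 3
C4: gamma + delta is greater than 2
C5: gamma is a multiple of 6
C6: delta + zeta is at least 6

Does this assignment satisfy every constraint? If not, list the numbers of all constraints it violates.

No — constraints 1, 3, 5, and 6 are not satisfied.

C1: abs(1 - 4) = 3; 3 > 2, exceeds bound 2 — violated.
C2: eps = 3, gamma = 1; 3 > 1 — satisfied.
C3: eps - gamma = 3 - 1 = 2, not 3 — violated.
C4: gamma + delta = 1 + 4 = 5; 5 > 2 — satisfied.
C5: 1 = 6*0 + 1, so 6 does not divide 1 — violated.
C6: delta + zeta = 4 + 1 = 5; 5 < 6, bound 6 not met — violated.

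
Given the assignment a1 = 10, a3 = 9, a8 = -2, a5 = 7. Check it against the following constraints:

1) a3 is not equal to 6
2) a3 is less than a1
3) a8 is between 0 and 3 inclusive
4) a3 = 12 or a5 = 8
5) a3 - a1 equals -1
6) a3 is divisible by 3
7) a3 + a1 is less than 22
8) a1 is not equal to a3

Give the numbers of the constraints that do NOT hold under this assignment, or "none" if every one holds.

The assignment fails constraints 3, 4.

1) a3 = 9, and 9 ≠ 6 — holds.
2) a3 = 9, a1 = 10; 9 < 10 — holds.
3) a8 = -2 is outside [0, 3] — does not hold.
4) a3 = 9 ≠ 12 and a5 = 7 ≠ 8; both disjuncts false — does not hold.
5) a3 - a1 = 9 - 10 = -1 — holds.
6) 9 / 3 = 3, so 3 divides 9 — holds.
7) a3 + a1 = 9 + 10 = 19; 19 < 22 — holds.
8) a1 = 10, a3 = 9; distinct — holds.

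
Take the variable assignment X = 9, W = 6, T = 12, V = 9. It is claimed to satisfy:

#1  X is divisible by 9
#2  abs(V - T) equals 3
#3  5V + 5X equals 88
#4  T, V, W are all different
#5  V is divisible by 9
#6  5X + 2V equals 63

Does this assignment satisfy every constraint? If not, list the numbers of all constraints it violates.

Violated: 3.

#1 9 / 9 = 1, so 9 divides 9  ✔
#2 abs(9 - 12) = 3  ✔
#3 5V + 5X = 5(9) + 5(9) = 90, not 88  ✘
#4 values 12, 9, 6 are pairwise distinct  ✔
#5 9 / 9 = 1, so 9 divides 9  ✔
#6 5X + 2V = 5(9) + 2(9) = 63  ✔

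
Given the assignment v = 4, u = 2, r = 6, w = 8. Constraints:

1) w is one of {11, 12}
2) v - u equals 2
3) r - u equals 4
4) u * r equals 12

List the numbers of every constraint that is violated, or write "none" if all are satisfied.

Violated: 1.

1) w = 8 is not in {11, 12}  ✗
2) v - u = 4 - 2 = 2  ✓
3) r - u = 6 - 2 = 4  ✓
4) u * r = 2 * 6 = 12  ✓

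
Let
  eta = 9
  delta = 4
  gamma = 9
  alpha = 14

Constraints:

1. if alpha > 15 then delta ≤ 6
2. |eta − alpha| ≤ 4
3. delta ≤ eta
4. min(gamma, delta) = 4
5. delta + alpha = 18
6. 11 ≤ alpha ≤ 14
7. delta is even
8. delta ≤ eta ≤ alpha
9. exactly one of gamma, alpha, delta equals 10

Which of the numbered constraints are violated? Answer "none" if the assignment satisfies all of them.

1. alpha = 14, not > 15; antecedent false, conditional vacuously true — holds.
2. |9 − 14| = 5; 5 > 4, exceeds bound 4 — fails.
3. delta = 4, eta = 9; 4 ≤ 9 — holds.
4. min(9, 4) = 4 — holds.
5. delta + alpha = 4 + 14 = 18 — holds.
6. alpha = 14 lies in [11, 14] — holds.
7. delta = 4 is even — holds.
8. values 4 ≤ 9 ≤ 14 — holds.
9. gamma=9, alpha=14, delta=4; 0 of them equal 10, not exactly one — fails.

Violated: 2 and 9.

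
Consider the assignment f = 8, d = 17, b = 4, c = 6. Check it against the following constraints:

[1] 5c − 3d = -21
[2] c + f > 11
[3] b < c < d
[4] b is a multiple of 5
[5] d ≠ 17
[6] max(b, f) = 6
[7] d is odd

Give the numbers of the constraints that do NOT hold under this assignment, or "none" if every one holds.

Constraints 4, 5, and 6 do not hold.

[1] 5c − 3d = 5(6) − 3(17) = -21 — holds.
[2] c + f = 6 + 8 = 14; 14 > 11 — holds.
[3] values 4 < 6 < 17 — holds.
[4] 4 = 5×0 + 4, so 5 does not divide 4 — fails.
[5] d = 17, but 17 is required to differ — fails.
[6] max(4, 8) = 8, not 6 — fails.
[7] d = 17 is odd — holds.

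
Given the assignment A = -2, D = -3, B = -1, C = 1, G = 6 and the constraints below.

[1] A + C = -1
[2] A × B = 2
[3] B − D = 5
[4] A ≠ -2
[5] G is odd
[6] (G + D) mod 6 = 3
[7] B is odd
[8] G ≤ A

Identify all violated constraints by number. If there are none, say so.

[1] A + C = -2 + 1 = -1  holds
[2] A × B = -2 × (-1) = 2  holds
[3] B − D = -1 − (-3) = 2, not 5  fails
[4] A = -2, but -2 is required to differ  fails
[5] G = 6 is even  fails
[6] G + D = 3; 3 mod 6 = 3  holds
[7] B = -1 is odd  holds
[8] G = 6, A = -2; 6 > -2 (want ≤)  fails

No — constraints 3, 4, 5, 8 are not satisfied.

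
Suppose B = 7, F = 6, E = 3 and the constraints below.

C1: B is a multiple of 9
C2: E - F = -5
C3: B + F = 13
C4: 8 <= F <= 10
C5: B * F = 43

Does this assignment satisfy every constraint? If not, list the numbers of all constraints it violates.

C1: 7 = 9*0 + 7, so 9 does not divide 7 — violated.
C2: E - F = 3 - 6 = -3, not -5 — violated.
C3: B + F = 7 + 6 = 13 — OK.
C4: F = 6 is outside [8, 10] — violated.
C5: B * F = 7 * 6 = 42, not 43 — violated.

Violated: 1, 2, 4, and 5.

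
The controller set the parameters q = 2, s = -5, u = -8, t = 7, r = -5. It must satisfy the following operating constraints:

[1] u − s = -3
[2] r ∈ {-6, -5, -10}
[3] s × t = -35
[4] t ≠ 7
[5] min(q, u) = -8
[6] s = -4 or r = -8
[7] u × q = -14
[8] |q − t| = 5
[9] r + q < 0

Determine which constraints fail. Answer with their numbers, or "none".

[1] u − s = -8 − (-5) = -3  true
[2] r = -5 is in {-6, -5, -10}  true
[3] s × t = -5 × 7 = -35  true
[4] t = 7, but 7 is required to differ  false
[5] min(2, -8) = -8  true
[6] s = -5 ≠ -4 and r = -5 ≠ -8; both disjuncts false  false
[7] u × q = -8 × 2 = -16, not -14  false
[8] |2 − 7| = 5  true
[9] r + q = -5 + 2 = -3; -3 < 0  true

No — constraints 4, 6, and 7 are not satisfied.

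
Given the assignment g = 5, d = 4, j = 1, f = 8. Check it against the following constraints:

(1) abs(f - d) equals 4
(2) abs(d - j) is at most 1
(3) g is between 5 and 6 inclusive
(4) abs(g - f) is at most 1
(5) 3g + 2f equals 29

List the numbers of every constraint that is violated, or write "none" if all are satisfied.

No — constraints 2, 4, and 5 are not satisfied.

(1) abs(8 - 4) = 4 — OK.
(2) abs(4 - 1) = 3; 3 > 1, exceeds bound 1 — violated.
(3) g = 5 lies in [5, 6] — OK.
(4) abs(5 - 8) = 3; 3 > 1, exceeds bound 1 — violated.
(5) 3g + 2f = 3(5) + 2(8) = 31, not 29 — violated.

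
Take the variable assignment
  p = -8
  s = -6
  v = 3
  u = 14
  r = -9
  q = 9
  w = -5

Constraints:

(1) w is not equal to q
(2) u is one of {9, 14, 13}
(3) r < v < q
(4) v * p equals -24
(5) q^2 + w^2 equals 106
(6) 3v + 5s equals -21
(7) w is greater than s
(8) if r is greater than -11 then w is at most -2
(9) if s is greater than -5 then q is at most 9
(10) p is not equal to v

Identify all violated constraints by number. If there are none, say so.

No violations.

(1) w = -5, q = 9; distinct — OK.
(2) u = 14 is in {9, 14, 13} — OK.
(3) values -9 < 3 < 9 — OK.
(4) v * p = 3 * (-8) = -24 — OK.
(5) q^2 + w^2 = 9^2 + (-5)^2 = 81 + 25 = 106 — OK.
(6) 3v + 5s = 3(3) + 5(-6) = -21 — OK.
(7) w = -5, s = -6; -5 > -6 — OK.
(8) r = -9 > -11, so we need w ≤ -2; w = -5 ≤ -2 — OK.
(9) s = -6, not > -5; antecedent false, conditional vacuously true — OK.
(10) p = -8, v = 3; distinct — OK.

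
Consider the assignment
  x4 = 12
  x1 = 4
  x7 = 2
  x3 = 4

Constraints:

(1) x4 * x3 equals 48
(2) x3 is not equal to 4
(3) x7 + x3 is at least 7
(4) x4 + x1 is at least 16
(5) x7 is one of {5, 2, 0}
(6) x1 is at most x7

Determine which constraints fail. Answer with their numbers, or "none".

The assignment fails constraints 2, 3, and 6.

(1) x4 * x3 = 12 * 4 = 48  ✔
(2) x3 = 4, but 4 is required to differ  ✘
(3) x7 + x3 = 2 + 4 = 6; 6 < 7, bound 7 not met  ✘
(4) x4 + x1 = 12 + 4 = 16; 16 ≥ 16  ✔
(5) x7 = 2 is in {5, 2, 0}  ✔
(6) x1 = 4, x7 = 2; 4 > 2 (want ≤)  ✘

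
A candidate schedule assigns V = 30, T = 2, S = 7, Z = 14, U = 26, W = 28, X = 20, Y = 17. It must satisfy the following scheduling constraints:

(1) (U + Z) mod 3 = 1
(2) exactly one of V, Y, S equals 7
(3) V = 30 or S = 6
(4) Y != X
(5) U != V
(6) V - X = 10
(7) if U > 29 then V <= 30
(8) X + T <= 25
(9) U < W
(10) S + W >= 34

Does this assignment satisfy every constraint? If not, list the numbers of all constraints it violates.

(1) U + Z = 40; 40 mod 3 = 1  yes
(2) V=30, Y=17, S=7; 1 of them equals 7  yes
(3) V = 30 = 30 (first disjunct)  yes
(4) Y = 17, X = 20; distinct  yes
(5) U = 26, V = 30; distinct  yes
(6) V - X = 30 - 20 = 10  yes
(7) U = 26, not > 29; antecedent false, conditional vacuously true  yes
(8) X + T = 20 + 2 = 22; 22 ≤ 25  yes
(9) U = 26, W = 28; 26 < 28  yes
(10) S + W = 7 + 28 = 35; 35 ≥ 34  yes

Yes — all constraints hold.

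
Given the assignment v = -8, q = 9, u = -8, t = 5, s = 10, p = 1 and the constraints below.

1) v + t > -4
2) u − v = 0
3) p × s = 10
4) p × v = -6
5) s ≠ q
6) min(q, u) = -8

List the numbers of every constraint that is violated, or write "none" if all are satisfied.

No — constraint 4 is not satisfied.

1) v + t = -8 + 5 = -3; -3 > -4 — satisfied.
2) u − v = -8 − (-8) = 0 — satisfied.
3) p × s = 1 × 10 = 10 — satisfied.
4) p × v = 1 × (-8) = -8, not -6 — violated.
5) s = 10, q = 9; distinct — satisfied.
6) min(9, -8) = -8 — satisfied.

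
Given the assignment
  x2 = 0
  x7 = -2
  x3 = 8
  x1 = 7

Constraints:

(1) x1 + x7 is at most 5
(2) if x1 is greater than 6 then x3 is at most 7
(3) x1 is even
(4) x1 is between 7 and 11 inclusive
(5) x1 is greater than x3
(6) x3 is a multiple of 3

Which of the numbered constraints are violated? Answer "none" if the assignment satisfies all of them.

Violated: 2, 3, 5, and 6.

(1) x1 + x7 = 7 + (-2) = 5; 5 ≤ 5 — holds.
(2) x1 = 7 > 6, so we need x3 ≤ 7; but x3 = 8 > 7 — does not hold.
(3) x1 = 7 is odd — does not hold.
(4) x1 = 7 lies in [7, 11] — holds.
(5) x1 = 7, x3 = 8; 7 ≤ 8 (want >) — does not hold.
(6) 8 = 3*2 + 2, so 3 does not divide 8 — does not hold.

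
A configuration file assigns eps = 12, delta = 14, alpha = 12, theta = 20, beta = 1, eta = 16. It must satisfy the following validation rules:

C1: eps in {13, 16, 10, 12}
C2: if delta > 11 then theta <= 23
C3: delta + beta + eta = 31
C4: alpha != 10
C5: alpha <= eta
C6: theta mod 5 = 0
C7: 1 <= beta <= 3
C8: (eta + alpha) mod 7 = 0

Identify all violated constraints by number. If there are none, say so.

All constraints are satisfied.

C1: eps = 12 is in {13, 16, 10, 12}  ✔
C2: delta = 14 > 11, so we need theta ≤ 23; theta = 20 ≤ 23  ✔
C3: delta + beta + eta = 14 + 1 + 16 = 31  ✔
C4: alpha = 12, and 12 ≠ 10  ✔
C5: alpha = 12, eta = 16; 12 ≤ 16  ✔
C6: 20 mod 5 = 0  ✔
C7: beta = 1 lies in [1, 3]  ✔
C8: eta + alpha = 28; 28 mod 7 = 0  ✔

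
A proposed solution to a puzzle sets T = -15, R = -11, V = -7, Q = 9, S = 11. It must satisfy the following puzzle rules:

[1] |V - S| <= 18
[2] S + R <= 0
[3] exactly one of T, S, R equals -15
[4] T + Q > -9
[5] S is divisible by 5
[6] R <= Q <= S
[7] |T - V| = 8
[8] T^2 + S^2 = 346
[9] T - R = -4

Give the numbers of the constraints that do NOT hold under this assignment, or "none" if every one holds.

[1] |-7 - 11| = 18; 18 ≤ 18  holds
[2] S + R = 11 + (-11) = 0; 0 ≤ 0  holds
[3] T=-15, S=11, R=-11; 1 of them equals -15  holds
[4] T + Q = -15 + 9 = -6; -6 > -9  holds
[5] 11 = 5*2 + 1, so 5 does not divide 11  fails
[6] values -11 <= 9 <= 11  holds
[7] |-15 - (-7)| = 8  holds
[8] T^2 + S^2 = (-15)^2 + 11^2 = 225 + 121 = 346  holds
[9] T - R = -15 - (-11) = -4  holds

No — constraint 5 is not satisfied.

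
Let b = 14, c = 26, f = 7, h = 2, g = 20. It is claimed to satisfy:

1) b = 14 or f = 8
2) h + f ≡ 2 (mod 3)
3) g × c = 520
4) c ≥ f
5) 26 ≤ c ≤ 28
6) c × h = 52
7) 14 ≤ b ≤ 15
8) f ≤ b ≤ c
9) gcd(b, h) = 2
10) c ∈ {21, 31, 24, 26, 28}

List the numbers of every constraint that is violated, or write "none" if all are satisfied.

1) b = 14 = 14 (first disjunct)  holds
2) h + f = 9; 9 mod 3 = 0, not 2  fails
3) g × c = 20 × 26 = 520  holds
4) c = 26, f = 7; 26 ≥ 7  holds
5) c = 26 lies in [26, 28]  holds
6) c × h = 26 × 2 = 52  holds
7) b = 14 lies in [14, 15]  holds
8) values 7 ≤ 14 ≤ 26  holds
9) gcd(14, 2) = 2  holds
10) c = 26 is in {21, 31, 24, 26, 28}  holds

The assignment fails constraint 2.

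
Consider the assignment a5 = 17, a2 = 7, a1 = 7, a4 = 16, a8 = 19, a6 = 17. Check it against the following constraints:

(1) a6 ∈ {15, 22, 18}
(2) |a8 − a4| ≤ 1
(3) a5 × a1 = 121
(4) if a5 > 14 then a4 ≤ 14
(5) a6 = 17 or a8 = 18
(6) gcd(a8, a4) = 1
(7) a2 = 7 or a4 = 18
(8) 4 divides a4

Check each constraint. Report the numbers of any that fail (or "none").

(1) a6 = 17 is not in {15, 22, 18} — violated.
(2) |19 − 16| = 3; 3 > 1, exceeds bound 1 — violated.
(3) a5 × a1 = 17 × 7 = 119, not 121 — violated.
(4) a5 = 17 > 14, so we need a4 ≤ 14; but a4 = 16 > 14 — violated.
(5) a6 = 17 = 17 (first disjunct) — OK.
(6) gcd(19, 16) = 1 — OK.
(7) a2 = 7 = 7 (first disjunct) — OK.
(8) 16 / 4 = 4, so 4 divides 16 — OK.

No — constraints 1, 2, 3, and 4 are not satisfied.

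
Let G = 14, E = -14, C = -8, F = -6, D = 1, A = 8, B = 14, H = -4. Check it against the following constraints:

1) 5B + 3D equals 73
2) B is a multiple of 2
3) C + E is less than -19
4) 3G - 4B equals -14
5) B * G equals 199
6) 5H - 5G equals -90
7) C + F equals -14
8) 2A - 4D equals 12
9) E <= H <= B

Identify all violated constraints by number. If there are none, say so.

Violated: 5.

1) 5B + 3D = 5(14) + 3(1) = 73 — satisfied.
2) 14 / 2 = 7, so 2 divides 14 — satisfied.
3) C + E = -8 + (-14) = -22; -22 < -19 — satisfied.
4) 3G - 4B = 3(14) - 4(14) = -14 — satisfied.
5) B * G = 14 * 14 = 196, not 199 — violated.
6) 5H - 5G = 5(-4) - 5(14) = -90 — satisfied.
7) C + F = -8 + (-6) = -14 — satisfied.
8) 2A - 4D = 2(8) - 4(1) = 12 — satisfied.
9) values -14 <= -4 <= 14 — satisfied.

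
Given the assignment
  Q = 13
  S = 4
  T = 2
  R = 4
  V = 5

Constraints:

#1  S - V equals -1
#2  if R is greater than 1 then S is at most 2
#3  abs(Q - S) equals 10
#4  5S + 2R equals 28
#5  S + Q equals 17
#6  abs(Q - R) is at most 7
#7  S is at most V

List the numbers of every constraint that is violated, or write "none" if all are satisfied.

Violated: 2, 3, and 6.

#1 S - V = 4 - 5 = -1 — satisfied.
#2 R = 4 > 1, so we need S ≤ 2; but S = 4 > 2 — violated.
#3 abs(13 - 4) = 9, not 10 — violated.
#4 5S + 2R = 5(4) + 2(4) = 28 — satisfied.
#5 S + Q = 4 + 13 = 17 — satisfied.
#6 abs(13 - 4) = 9; 9 > 7, exceeds bound 7 — violated.
#7 S = 4, V = 5; 4 ≤ 5 — satisfied.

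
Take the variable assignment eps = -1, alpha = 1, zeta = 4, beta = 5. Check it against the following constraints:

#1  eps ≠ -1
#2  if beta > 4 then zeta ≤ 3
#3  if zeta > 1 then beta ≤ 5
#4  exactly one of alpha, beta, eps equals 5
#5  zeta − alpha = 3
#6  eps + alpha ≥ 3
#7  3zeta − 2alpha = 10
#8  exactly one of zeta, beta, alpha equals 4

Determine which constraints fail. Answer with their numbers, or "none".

#1 eps = -1, but -1 is required to differ  fails
#2 beta = 5 > 4, so we need zeta ≤ 3; but zeta = 4 > 3  fails
#3 zeta = 4 > 1, so we need beta ≤ 5; beta = 5 ≤ 5  holds
#4 alpha=1, beta=5, eps=-1; 1 of them equals 5  holds
#5 zeta − alpha = 4 − 1 = 3  holds
#6 eps + alpha = -1 + 1 = 0; 0 < 3, bound 3 not met  fails
#7 3zeta − 2alpha = 3(4) − 2(1) = 10  holds
#8 zeta=4, beta=5, alpha=1; 1 of them equals 4  holds

No — constraints 1, 2, and 6 are not satisfied.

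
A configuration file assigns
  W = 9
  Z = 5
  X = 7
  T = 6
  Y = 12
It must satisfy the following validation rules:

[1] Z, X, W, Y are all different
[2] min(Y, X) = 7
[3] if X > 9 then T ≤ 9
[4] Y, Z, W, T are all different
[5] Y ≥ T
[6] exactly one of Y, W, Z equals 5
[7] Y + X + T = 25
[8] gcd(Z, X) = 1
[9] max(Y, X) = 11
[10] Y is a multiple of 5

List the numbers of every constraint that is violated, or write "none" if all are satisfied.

[1] values 5, 7, 9, 12 are pairwise distinct — satisfied.
[2] min(12, 7) = 7 — satisfied.
[3] X = 7, not > 9; antecedent false, conditional vacuously true — satisfied.
[4] values 12, 5, 9, 6 are pairwise distinct — satisfied.
[5] Y = 12, T = 6; 12 ≥ 6 — satisfied.
[6] Y=12, W=9, Z=5; 1 of them equals 5 — satisfied.
[7] Y + X + T = 12 + 7 + 6 = 25 — satisfied.
[8] gcd(5, 7) = 1 — satisfied.
[9] max(12, 7) = 12, not 11 — violated.
[10] 12 = 5×2 + 2, so 5 does not divide 12 — violated.

Constraints 9, 10 are violated.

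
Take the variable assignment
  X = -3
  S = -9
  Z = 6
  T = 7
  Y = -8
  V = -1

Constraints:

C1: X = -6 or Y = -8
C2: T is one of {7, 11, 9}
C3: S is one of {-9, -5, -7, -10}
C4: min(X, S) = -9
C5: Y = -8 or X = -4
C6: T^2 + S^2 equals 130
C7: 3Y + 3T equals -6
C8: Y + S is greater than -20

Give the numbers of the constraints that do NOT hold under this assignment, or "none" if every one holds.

Violated: 7.

C1: X = -3 ≠ -6, but Y = -8 = -8 (second disjunct)  OK
C2: T = 7 is in {7, 11, 9}  OK
C3: S = -9 is in {-9, -5, -7, -10}  OK
C4: min(-3, -9) = -9  OK
C5: Y = -8 = -8 (first disjunct)  OK
C6: T^2 + S^2 = 7^2 + (-9)^2 = 49 + 81 = 130  OK
C7: 3Y + 3T = 3(-8) + 3(7) = -3, not -6  FAIL
C8: Y + S = -8 + (-9) = -17; -17 > -20  OK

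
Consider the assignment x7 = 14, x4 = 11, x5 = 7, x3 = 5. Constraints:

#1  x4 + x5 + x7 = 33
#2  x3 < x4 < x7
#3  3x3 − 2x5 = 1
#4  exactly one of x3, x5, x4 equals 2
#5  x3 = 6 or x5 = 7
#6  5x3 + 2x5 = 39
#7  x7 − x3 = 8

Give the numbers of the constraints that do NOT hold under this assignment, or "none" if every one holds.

Violated: 1, 4, and 7.

#1 x4 + x5 + x7 = 11 + 7 + 14 = 32, not 33 — fails.
#2 values 5 < 11 < 14 — holds.
#3 3x3 − 2x5 = 3(5) − 2(7) = 1 — holds.
#4 x3=5, x5=7, x4=11; 0 of them equal 2, not exactly one — fails.
#5 x3 = 5 ≠ 6, but x5 = 7 = 7 (second disjunct) — holds.
#6 5x3 + 2x5 = 5(5) + 2(7) = 39 — holds.
#7 x7 − x3 = 14 − 5 = 9, not 8 — fails.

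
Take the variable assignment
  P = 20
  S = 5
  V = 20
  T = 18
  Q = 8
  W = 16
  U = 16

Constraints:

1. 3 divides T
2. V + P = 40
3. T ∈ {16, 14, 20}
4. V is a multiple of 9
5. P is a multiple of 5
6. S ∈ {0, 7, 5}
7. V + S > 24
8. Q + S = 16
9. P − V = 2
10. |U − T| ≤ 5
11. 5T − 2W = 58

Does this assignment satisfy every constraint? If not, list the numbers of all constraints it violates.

1. 18 / 3 = 6, so 3 divides 18 — holds.
2. V + P = 20 + 20 = 40 — holds.
3. T = 18 is not in {16, 14, 20} — fails.
4. 20 = 9×2 + 2, so 9 does not divide 20 — fails.
5. 20 / 5 = 4, so 5 divides 20 — holds.
6. S = 5 is in {0, 7, 5} — holds.
7. V + S = 20 + 5 = 25; 25 > 24 — holds.
8. Q + S = 8 + 5 = 13, not 16 — fails.
9. P − V = 20 − 20 = 0, not 2 — fails.
10. |16 − 18| = 2; 2 ≤ 5 — holds.
11. 5T − 2W = 5(18) − 2(16) = 58 — holds.

Constraints 3, 4, 8, and 9 do not hold.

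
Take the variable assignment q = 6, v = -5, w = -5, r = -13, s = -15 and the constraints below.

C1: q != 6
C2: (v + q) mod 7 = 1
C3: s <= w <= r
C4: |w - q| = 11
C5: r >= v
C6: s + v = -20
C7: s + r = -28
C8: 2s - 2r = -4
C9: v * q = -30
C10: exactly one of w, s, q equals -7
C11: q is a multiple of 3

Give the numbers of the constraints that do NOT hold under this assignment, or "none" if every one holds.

No — constraints 1, 3, 5, 10 are not satisfied.

C1: q = 6, but 6 is required to differ — fails.
C2: v + q = 1; 1 mod 7 = 1 — holds.
C3: values -15, -5, -13; w = -5 is not <= r = -13 — fails.
C4: |-5 - 6| = 11 — holds.
C5: r = -13, v = -5; -13 < -5 (want ≥) — fails.
C6: s + v = -15 + (-5) = -20 — holds.
C7: s + r = -15 + (-13) = -28 — holds.
C8: 2s - 2r = 2(-15) - 2(-13) = -4 — holds.
C9: v * q = -5 * 6 = -30 — holds.
C10: w=-5, s=-15, q=6; 0 of them equal -7, not exactly one — fails.
C11: 6 / 3 = 2, so 3 divides 6 — holds.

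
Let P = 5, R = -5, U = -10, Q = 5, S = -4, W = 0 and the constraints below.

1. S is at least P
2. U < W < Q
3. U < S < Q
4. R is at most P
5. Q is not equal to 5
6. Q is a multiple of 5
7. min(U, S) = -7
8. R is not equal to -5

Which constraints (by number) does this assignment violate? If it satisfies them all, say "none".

1. S = -4, P = 5; -4 < 5 (want ≥)  ✘
2. values -10 < 0 < 5  ✔
3. values -10 < -4 < 5  ✔
4. R = -5, P = 5; -5 ≤ 5  ✔
5. Q = 5, but 5 is required to differ  ✘
6. 5 / 5 = 1, so 5 divides 5  ✔
7. min(-10, -4) = -10, not -7  ✘
8. R = -5, but -5 is required to differ  ✘

No — constraints 1, 5, 7, and 8 are not satisfied.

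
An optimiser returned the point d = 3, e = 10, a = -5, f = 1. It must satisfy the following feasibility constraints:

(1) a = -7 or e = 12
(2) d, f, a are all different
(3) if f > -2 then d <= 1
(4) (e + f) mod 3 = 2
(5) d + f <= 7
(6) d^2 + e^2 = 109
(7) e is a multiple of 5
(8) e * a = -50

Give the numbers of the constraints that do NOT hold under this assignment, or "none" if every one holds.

(1) a = -5 ≠ -7 and e = 10 ≠ 12; both disjuncts false  no
(2) values 3, 1, -5 are pairwise distinct  yes
(3) f = 1 > -2, so we need d ≤ 1; but d = 3 > 1  no
(4) e + f = 11; 11 mod 3 = 2  yes
(5) d + f = 3 + 1 = 4; 4 ≤ 7  yes
(6) d^2 + e^2 = 3^2 + 10^2 = 9 + 100 = 109  yes
(7) 10 / 5 = 2, so 5 divides 10  yes
(8) e * a = 10 * (-5) = -50  yes

No — constraints 1 and 3 are not satisfied.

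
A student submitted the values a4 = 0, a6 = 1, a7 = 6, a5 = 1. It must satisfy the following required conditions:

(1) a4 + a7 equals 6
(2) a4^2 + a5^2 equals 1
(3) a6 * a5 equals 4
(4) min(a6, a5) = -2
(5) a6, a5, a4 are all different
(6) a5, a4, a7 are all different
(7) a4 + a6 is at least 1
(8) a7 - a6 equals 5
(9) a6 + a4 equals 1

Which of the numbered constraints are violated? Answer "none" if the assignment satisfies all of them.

Constraints 3, 4, 5 do not hold.

(1) a4 + a7 = 0 + 6 = 6  holds
(2) a4^2 + a5^2 = 0^2 + 1^2 = 0 + 1 = 1  holds
(3) a6 * a5 = 1 * 1 = 1, not 4  fails
(4) min(1, 1) = 1, not -2  fails
(5) a6 = a5 = 1, not all different  fails
(6) values 1, 0, 6 are pairwise distinct  holds
(7) a4 + a6 = 0 + 1 = 1; 1 ≥ 1  holds
(8) a7 - a6 = 6 - 1 = 5  holds
(9) a6 + a4 = 1 + 0 = 1  holds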